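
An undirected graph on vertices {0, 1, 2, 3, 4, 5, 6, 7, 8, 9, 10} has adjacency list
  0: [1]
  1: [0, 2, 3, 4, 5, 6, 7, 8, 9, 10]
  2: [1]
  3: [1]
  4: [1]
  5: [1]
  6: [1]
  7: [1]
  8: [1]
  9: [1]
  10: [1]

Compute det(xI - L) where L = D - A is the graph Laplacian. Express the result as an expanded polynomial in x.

x^11 - 20x^10 + 135x^9 - 480x^8 + 1050x^7 - 1512x^6 + 1470x^5 - 960x^4 + 405x^3 - 100x^2 + 11x

Each diagonal entry of L is the vertex degree and each off-diagonal entry is -1 where an edge is present, 0 otherwise; in the order [0, 1, 2, 3, 4, 5, 6, 7, 8, 9, 10] the diagonal is [1, 10, 1, 1, 1, 1, 1, 1, 1, 1, 1]. The eigenvalues of L are [0, 1, 1, 1, 1, 1, 1, 1, 1, 1, 11]; the characteristic polynomial is the product of (x - lambda_i), which multiplies out to x^11 - 20x^10 + 135x^9 - 480x^8 + 1050x^7 - 1512x^6 + 1470x^5 - 960x^4 + 405x^3 - 100x^2 + 11x. The constant term is 0 because L is singular (the all-ones vector lies in its kernel).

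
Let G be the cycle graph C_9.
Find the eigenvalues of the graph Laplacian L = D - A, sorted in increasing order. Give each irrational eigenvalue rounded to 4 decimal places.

[0, 0.4679, 0.4679, 1.6527, 1.6527, 3, 3, 3.8794, 3.8794]

The graph has 9 vertices and degree multiset [2, 2, 2, 2, 2, 2, 2, 2, 2]; D is the diagonal matrix of degrees and L = D - A. Diagonalising L (or applying a numerical eigensolver to the 9x9 matrix) gives the spectrum above. The single zero eigenvalue shows the graph is connected. The largest eigenvalue, 3.8794, is at most the vertex count 9.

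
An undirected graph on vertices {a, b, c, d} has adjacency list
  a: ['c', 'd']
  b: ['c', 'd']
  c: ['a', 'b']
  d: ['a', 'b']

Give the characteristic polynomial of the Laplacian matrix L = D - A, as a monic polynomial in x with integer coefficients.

x^4 - 8x^3 + 20x^2 - 16x

Each diagonal entry of L is the vertex degree and each off-diagonal entry is -1 where an edge is present, 0 otherwise; in the order [a, b, c, d] the diagonal is [2, 2, 2, 2]. The eigenvalues of L are [0, 2, 2, 4]; the characteristic polynomial is the product of (x - lambda_i), which multiplies out to x^4 - 8x^3 + 20x^2 - 16x. Since p(0) = det(-L) = 0, x divides p(x). There is one zero in the spectrum, matching the 1 component.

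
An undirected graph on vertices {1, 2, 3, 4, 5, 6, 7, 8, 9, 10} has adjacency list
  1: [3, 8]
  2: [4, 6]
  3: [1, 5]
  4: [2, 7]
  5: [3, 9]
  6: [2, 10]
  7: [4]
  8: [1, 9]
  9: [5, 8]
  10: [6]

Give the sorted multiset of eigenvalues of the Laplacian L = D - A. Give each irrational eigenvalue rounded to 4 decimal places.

Each diagonal entry of L is the vertex degree and each off-diagonal entry is -1 where an edge is present, 0 otherwise; in the order [1, 2, 3, 4, 5, 6, 7, 8, 9, 10] the diagonal is [2, 2, 2, 2, 2, 2, 1, 2, 2, 1]. Since every row of L sums to 0, the all-ones vector is in the kernel and 0 is an eigenvalue. The 2 zero eigenvalues correspond to the 2 connected components. The eigenvalues sum to 18, which equals trace(L) = 2|E|.

[0, 0, 0.3820, 1.3820, 1.3820, 1.3820, 2.6180, 3.6180, 3.6180, 3.6180]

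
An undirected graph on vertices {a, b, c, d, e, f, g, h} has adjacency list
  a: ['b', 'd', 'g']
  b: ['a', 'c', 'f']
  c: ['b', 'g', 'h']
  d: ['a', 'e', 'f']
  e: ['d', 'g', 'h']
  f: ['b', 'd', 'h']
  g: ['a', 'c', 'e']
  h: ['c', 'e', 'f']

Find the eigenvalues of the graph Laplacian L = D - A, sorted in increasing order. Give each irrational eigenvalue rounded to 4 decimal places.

With the vertex order [a, b, c, d, e, f, g, h], the degrees are [3, 3, 3, 3, 3, 3, 3, 3], giving D = diag(3, 3, 3, 3, 3, 3, 3, 3) and L = D - A. Since every row of L sums to 0, the all-ones vector is in the kernel and 0 is an eigenvalue. By the matrix-tree theorem the graph has (1/8) * product of the nonzero eigenvalues = 384 spanning trees.

[0, 2, 2, 2, 4, 4, 4, 6]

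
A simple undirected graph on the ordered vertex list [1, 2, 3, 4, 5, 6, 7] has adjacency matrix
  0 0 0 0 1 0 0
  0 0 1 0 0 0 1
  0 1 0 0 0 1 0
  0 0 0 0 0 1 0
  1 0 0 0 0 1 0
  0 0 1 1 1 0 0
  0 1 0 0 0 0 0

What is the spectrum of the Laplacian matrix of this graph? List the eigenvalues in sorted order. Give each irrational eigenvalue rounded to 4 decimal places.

Reading degrees in the order [1, 2, 3, 4, 5, 6, 7] gives [1, 2, 2, 1, 2, 3, 1]; set D = diag(1, 2, 2, 1, 2, 3, 1) and form L = D - A. The multiplicity of 0 as a Laplacian eigenvalue equals the number of connected components. The single zero eigenvalue shows the graph is connected. There is one zero in the spectrum, matching the 1 component.

[0, 0.2603, 0.6262, 1.4055, 2.2742, 3.0996, 4.3342]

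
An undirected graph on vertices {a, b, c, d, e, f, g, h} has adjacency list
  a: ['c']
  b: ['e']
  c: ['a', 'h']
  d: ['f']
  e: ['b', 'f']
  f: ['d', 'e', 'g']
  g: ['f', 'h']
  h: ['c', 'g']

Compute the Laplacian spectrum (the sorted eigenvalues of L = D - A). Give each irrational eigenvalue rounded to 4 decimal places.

Reading degrees in the order [a, b, c, d, e, f, g, h] gives [1, 1, 2, 1, 2, 3, 2, 2]; set D = diag(1, 1, 2, 1, 2, 3, 2, 2) and form L = D - A. Since every row of L sums to 0, the all-ones vector is in the kernel and 0 is an eigenvalue. The single zero eigenvalue shows the graph is connected. The largest eigenvalue, 4.3429, is at most the vertex count 8. There is one zero in the spectrum, matching the 1 component.

[0, 0.1864, 0.5858, 1, 2, 2.4707, 3.4142, 4.3429]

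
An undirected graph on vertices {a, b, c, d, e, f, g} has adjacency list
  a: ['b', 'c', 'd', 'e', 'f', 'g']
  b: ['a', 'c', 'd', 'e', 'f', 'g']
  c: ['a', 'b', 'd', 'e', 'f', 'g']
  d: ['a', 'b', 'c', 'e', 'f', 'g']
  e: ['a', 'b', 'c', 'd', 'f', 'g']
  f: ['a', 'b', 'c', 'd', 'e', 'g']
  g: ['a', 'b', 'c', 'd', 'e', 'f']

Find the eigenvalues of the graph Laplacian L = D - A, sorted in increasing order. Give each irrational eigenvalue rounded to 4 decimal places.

[0, 7, 7, 7, 7, 7, 7]

Each diagonal entry of L is the vertex degree and each off-diagonal entry is -1 where an edge is present, 0 otherwise; in the order [a, b, c, d, e, f, g] the diagonal is [6, 6, 6, 6, 6, 6, 6]. L is symmetric positive semidefinite, so every eigenvalue is real and nonnegative.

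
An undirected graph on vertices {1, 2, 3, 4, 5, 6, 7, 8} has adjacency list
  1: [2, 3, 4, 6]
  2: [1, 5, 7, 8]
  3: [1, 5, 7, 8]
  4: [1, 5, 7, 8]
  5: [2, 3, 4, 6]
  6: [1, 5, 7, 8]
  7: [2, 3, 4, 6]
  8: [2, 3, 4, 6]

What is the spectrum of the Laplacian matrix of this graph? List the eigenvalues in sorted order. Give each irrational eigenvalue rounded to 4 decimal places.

Each diagonal entry of L is the vertex degree and each off-diagonal entry is -1 where an edge is present, 0 otherwise; in the order [1, 2, 3, 4, 5, 6, 7, 8] the diagonal is [4, 4, 4, 4, 4, 4, 4, 4]. Diagonalising L (or applying a numerical eigensolver to the 8x8 matrix) gives the spectrum above. The single zero eigenvalue shows the graph is connected. By the matrix-tree theorem the graph has (1/8) * product of the nonzero eigenvalues = 4096 spanning trees.

[0, 4, 4, 4, 4, 4, 4, 8]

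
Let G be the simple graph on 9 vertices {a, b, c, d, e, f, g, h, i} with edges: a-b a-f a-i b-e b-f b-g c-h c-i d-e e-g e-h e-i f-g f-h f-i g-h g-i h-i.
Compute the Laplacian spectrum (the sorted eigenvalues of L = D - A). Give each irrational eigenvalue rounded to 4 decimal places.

[0, 0.8787, 1.7513, 3.1620, 4.4600, 5.3186, 6.2210, 6.6898, 7.5186]

Reading degrees in the order [a, b, c, d, e, f, g, h, i] gives [3, 4, 2, 1, 5, 5, 5, 5, 6]; set D = diag(3, 4, 2, 1, 5, 5, 5, 5, 6) and form L = D - A. Diagonalising L (or applying a numerical eigensolver to the 9x9 matrix) gives the spectrum above. The single zero eigenvalue shows the graph is connected. The eigenvalues sum to 36, which equals trace(L) = 2|E|. The largest eigenvalue, 7.5186, is at most the vertex count 9.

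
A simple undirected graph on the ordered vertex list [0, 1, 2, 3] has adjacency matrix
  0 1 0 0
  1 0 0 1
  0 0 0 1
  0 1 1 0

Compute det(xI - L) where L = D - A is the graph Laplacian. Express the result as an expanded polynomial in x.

x^4 - 6x^3 + 10x^2 - 4x

Reading degrees in the order [0, 1, 2, 3] gives [1, 2, 1, 2]; set D = diag(1, 2, 1, 2) and form L = D - A. L has integer entries, so p(x) = det(xI - L) has integer coefficients. Expanding the determinant yields x^4 - 6x^3 + 10x^2 - 4x. The constant term is 0 because L is singular (the all-ones vector lies in its kernel). By the matrix-tree theorem the graph has (1/4) * product of the nonzero eigenvalues = 1 spanning tree. The eigenvalues sum to 6, which equals trace(L) = 2|E|.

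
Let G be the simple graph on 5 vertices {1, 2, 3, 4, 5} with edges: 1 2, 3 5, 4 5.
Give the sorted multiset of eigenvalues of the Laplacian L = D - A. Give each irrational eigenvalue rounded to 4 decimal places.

With the vertex order [1, 2, 3, 4, 5], the degrees are [1, 1, 1, 1, 2], giving D = diag(1, 1, 1, 1, 2) and L = D - A. Diagonalising L (or applying a numerical eigensolver to the 5x5 matrix) gives the spectrum above. The 2 zero eigenvalues correspond to the 2 connected components. The largest eigenvalue, 3, is at most the vertex count 5. The eigenvalues sum to 6, which equals trace(L) = 2|E|.

[0, 0, 1, 2, 3]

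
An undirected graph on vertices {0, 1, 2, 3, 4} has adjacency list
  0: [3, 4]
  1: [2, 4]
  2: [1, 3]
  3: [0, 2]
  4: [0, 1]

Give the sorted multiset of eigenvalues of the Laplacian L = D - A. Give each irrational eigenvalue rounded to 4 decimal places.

[0, 1.3820, 1.3820, 3.6180, 3.6180]

Reading degrees in the order [0, 1, 2, 3, 4] gives [2, 2, 2, 2, 2]; set D = diag(2, 2, 2, 2, 2) and form L = D - A. L is symmetric positive semidefinite, so every eigenvalue is real and nonnegative. The single zero eigenvalue shows the graph is connected. The largest eigenvalue, 3.6180, is at most the vertex count 5.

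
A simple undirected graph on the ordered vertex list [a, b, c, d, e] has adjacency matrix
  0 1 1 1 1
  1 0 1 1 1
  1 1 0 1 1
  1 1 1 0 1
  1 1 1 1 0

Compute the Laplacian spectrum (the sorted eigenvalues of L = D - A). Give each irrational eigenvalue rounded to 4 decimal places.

[0, 5, 5, 5, 5]

Each diagonal entry of L is the vertex degree and each off-diagonal entry is -1 where an edge is present, 0 otherwise; in the order [a, b, c, d, e] the diagonal is [4, 4, 4, 4, 4]. Since every row of L sums to 0, the all-ones vector is in the kernel and 0 is an eigenvalue. There is one zero in the spectrum, matching the 1 component.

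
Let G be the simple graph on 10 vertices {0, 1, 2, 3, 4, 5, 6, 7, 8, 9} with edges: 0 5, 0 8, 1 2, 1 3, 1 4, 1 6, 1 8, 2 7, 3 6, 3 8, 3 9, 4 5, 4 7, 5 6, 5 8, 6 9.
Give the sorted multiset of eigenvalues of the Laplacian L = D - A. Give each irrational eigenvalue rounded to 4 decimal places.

[0, 0.7750, 1.2295, 2.3201, 2.7219, 3.6031, 4.1626, 4.6808, 5.6772, 6.8298]

Each diagonal entry of L is the vertex degree and each off-diagonal entry is -1 where an edge is present, 0 otherwise; in the order [0, 1, 2, 3, 4, 5, 6, 7, 8, 9] the diagonal is [2, 5, 2, 4, 3, 4, 4, 2, 4, 2]. L is symmetric positive semidefinite, so every eigenvalue is real and nonnegative. The single zero eigenvalue shows the graph is connected. The eigenvalues sum to 32, which equals trace(L) = 2|E|.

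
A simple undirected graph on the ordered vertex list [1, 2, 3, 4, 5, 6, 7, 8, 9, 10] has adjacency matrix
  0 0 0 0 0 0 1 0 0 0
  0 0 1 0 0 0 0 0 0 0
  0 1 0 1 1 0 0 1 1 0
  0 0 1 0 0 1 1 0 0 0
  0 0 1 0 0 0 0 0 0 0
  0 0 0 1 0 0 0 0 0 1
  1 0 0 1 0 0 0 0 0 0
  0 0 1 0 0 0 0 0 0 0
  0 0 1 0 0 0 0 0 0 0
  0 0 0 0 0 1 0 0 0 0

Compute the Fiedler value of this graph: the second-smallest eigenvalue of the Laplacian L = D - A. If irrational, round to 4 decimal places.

0.2442

With the vertex order [1, 2, 3, 4, 5, 6, 7, 8, 9, 10], the degrees are [1, 1, 5, 3, 1, 2, 2, 1, 1, 1], giving D = diag(1, 1, 5, 3, 1, 2, 2, 1, 1, 1) and L = D - A. The smallest Laplacian eigenvalue is always 0. The next one, lambda_2 = 0.2442, measures how hard the graph is to disconnect: larger values mean better connectivity. By the matrix-tree theorem the graph has (1/10) * product of the nonzero eigenvalues = 1 spanning tree.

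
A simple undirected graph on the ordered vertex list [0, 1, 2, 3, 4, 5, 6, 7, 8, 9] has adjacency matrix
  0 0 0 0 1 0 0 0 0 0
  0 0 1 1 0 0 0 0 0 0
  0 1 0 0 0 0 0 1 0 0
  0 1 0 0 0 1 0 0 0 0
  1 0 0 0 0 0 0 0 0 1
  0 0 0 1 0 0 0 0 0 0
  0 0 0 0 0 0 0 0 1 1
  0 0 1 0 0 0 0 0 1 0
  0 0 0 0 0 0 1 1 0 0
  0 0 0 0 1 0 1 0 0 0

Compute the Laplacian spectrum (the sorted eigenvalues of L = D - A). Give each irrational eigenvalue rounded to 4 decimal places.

Reading degrees in the order [0, 1, 2, 3, 4, 5, 6, 7, 8, 9] gives [1, 2, 2, 2, 2, 1, 2, 2, 2, 2]; set D = diag(1, 2, 2, 2, 2, 1, 2, 2, 2, 2) and form L = D - A. Since every row of L sums to 0, the all-ones vector is in the kernel and 0 is an eigenvalue. The largest eigenvalue, 3.9021, is at most the vertex count 10. The eigenvalues sum to 18, which equals trace(L) = 2|E|.

[0, 0.0979, 0.3820, 0.8244, 1.3820, 2, 2.6180, 3.1756, 3.6180, 3.9021]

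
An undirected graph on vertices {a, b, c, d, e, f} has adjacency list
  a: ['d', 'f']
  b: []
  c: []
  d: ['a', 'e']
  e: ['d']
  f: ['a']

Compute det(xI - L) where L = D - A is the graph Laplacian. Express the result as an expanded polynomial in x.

x^6 - 6x^5 + 10x^4 - 4x^3

Each diagonal entry of L is the vertex degree and each off-diagonal entry is -1 where an edge is present, 0 otherwise; in the order [a, b, c, d, e, f] the diagonal is [2, 0, 0, 2, 1, 1]. L has integer entries, so p(x) = det(xI - L) has integer coefficients. Expanding the determinant yields x^6 - 6x^5 + 10x^4 - 4x^3. The coefficient of x^5 equals -trace(L) = -6, matching the sum of degrees. The largest eigenvalue, 3.4142, is at most the vertex count 6.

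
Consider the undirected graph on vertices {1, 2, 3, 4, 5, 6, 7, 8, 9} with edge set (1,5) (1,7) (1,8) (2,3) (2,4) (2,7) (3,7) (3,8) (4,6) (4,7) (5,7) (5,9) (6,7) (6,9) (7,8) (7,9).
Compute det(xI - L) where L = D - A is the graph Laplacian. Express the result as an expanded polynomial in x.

Each diagonal entry of L is the vertex degree and each off-diagonal entry is -1 where an edge is present, 0 otherwise; in the order [1, 2, 3, 4, 5, 6, 7, 8, 9] the diagonal is [3, 3, 3, 3, 3, 3, 8, 3, 3]. L has integer entries, so p(x) = det(xI - L) has integer coefficients. Expanding the determinant yields x^9 - 32x^8 + 428x^7 - 3136x^6 + 13786x^5 - 37232x^4 + 60276x^3 - 53424x^2 + 19845x. The coefficient of x^8 equals -trace(L) = -32, matching the sum of degrees. The eigenvalues sum to 32, which equals trace(L) = 2|E|.

x^9 - 32x^8 + 428x^7 - 3136x^6 + 13786x^5 - 37232x^4 + 60276x^3 - 53424x^2 + 19845x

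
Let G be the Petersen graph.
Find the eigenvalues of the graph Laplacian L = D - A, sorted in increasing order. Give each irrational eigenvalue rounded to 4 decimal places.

[0, 2, 2, 2, 2, 2, 5, 5, 5, 5]

The graph has 10 vertices and degree multiset [3, 3, 3, 3, 3, 3, 3, 3, 3, 3]; D is the diagonal matrix of degrees and L = D - A. L is symmetric positive semidefinite, so every eigenvalue is real and nonnegative. By the matrix-tree theorem the graph has (1/10) * product of the nonzero eigenvalues = 2000 spanning trees.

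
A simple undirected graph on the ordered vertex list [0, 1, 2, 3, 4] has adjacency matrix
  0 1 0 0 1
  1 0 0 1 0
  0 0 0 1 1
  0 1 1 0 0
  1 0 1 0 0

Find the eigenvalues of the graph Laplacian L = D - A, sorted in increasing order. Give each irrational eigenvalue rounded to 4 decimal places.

Reading degrees in the order [0, 1, 2, 3, 4] gives [2, 2, 2, 2, 2]; set D = diag(2, 2, 2, 2, 2) and form L = D - A. L is symmetric positive semidefinite, so every eigenvalue is real and nonnegative. The eigenvalues sum to 10, which equals trace(L) = 2|E|.

[0, 1.3820, 1.3820, 3.6180, 3.6180]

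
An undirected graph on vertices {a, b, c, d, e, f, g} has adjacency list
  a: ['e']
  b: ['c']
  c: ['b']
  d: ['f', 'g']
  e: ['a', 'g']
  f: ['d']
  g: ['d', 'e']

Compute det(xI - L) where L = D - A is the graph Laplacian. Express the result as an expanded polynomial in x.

x^7 - 10x^6 + 37x^5 - 62x^4 + 45x^3 - 10x^2

Reading degrees in the order [a, b, c, d, e, f, g] gives [1, 1, 1, 2, 2, 1, 2]; set D = diag(1, 1, 1, 2, 2, 1, 2) and form L = D - A. L has integer entries, so p(x) = det(xI - L) has integer coefficients. Expanding the determinant yields x^7 - 10x^6 + 37x^5 - 62x^4 + 45x^3 - 10x^2. The coefficient of x^6 equals -trace(L) = -10, matching the sum of degrees. The largest eigenvalue, 3.6180, is at most the vertex count 7. There are 2 zeros in the spectrum, matching the 2 components.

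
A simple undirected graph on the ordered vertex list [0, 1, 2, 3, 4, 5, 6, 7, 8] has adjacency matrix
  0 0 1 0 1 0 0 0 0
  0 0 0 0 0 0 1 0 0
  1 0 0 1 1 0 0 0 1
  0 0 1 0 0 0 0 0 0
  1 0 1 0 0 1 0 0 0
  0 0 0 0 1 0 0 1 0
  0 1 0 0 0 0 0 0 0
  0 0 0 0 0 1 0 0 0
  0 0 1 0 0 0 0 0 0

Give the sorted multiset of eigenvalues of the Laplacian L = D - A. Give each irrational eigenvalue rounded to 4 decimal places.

[0, 0, 0.3679, 1, 1.1897, 2, 2.3732, 3.9464, 5.1228]

Each diagonal entry of L is the vertex degree and each off-diagonal entry is -1 where an edge is present, 0 otherwise; in the order [0, 1, 2, 3, 4, 5, 6, 7, 8] the diagonal is [2, 1, 4, 1, 3, 2, 1, 1, 1]. The multiplicity of 0 as a Laplacian eigenvalue equals the number of connected components. The 2 zero eigenvalues correspond to the 2 connected components. The largest eigenvalue, 5.1228, is at most the vertex count 9.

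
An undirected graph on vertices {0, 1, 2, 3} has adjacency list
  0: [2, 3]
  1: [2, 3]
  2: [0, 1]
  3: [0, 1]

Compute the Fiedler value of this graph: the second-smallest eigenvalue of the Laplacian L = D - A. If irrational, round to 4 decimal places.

Each diagonal entry of L is the vertex degree and each off-diagonal entry is -1 where an edge is present, 0 otherwise; in the order [0, 1, 2, 3] the diagonal is [2, 2, 2, 2]. Computing the eigenvalues of L and sorting gives [0, 2, 2, 4]. The Fiedler value lambda_2 = 2 is strictly positive, so the graph is connected. There is one zero in the spectrum, matching the 1 component.

2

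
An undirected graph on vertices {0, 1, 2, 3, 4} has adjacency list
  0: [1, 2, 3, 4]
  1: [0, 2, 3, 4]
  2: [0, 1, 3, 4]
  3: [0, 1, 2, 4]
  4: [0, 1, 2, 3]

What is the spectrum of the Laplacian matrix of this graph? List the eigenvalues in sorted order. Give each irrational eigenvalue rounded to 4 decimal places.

Each diagonal entry of L is the vertex degree and each off-diagonal entry is -1 where an edge is present, 0 otherwise; in the order [0, 1, 2, 3, 4] the diagonal is [4, 4, 4, 4, 4]. The multiplicity of 0 as a Laplacian eigenvalue equals the number of connected components. The single zero eigenvalue shows the graph is connected. The eigenvalues sum to 20, which equals trace(L) = 2|E|.

[0, 5, 5, 5, 5]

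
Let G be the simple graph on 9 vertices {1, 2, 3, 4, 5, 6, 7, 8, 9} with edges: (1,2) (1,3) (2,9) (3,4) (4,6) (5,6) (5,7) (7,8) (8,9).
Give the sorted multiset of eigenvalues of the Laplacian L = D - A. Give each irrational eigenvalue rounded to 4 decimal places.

[0, 0.4679, 0.4679, 1.6527, 1.6527, 3, 3, 3.8794, 3.8794]

Each diagonal entry of L is the vertex degree and each off-diagonal entry is -1 where an edge is present, 0 otherwise; in the order [1, 2, 3, 4, 5, 6, 7, 8, 9] the diagonal is [2, 2, 2, 2, 2, 2, 2, 2, 2]. Diagonalising L (or applying a numerical eigensolver to the 9x9 matrix) gives the spectrum above. The largest eigenvalue, 3.8794, is at most the vertex count 9. The eigenvalues sum to 18, which equals trace(L) = 2|E|.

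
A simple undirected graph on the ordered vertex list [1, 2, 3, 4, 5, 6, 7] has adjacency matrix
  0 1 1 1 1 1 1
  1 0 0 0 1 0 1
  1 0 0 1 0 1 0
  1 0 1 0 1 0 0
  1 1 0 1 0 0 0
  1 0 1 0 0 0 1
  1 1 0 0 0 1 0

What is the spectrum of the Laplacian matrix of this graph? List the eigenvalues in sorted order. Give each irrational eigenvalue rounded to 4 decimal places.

[0, 2, 2, 4, 4, 5, 7]

With the vertex order [1, 2, 3, 4, 5, 6, 7], the degrees are [6, 3, 3, 3, 3, 3, 3], giving D = diag(6, 3, 3, 3, 3, 3, 3) and L = D - A. The multiplicity of 0 as a Laplacian eigenvalue equals the number of connected components. The single zero eigenvalue shows the graph is connected.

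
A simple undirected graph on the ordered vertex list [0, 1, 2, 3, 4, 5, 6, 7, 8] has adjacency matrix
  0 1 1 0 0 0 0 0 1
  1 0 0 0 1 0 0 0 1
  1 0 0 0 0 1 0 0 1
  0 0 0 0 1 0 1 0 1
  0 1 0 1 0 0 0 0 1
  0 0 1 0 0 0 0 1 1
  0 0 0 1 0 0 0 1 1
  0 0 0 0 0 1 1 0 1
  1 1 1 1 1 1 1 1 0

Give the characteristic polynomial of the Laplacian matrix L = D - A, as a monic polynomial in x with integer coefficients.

Reading degrees in the order [0, 1, 2, 3, 4, 5, 6, 7, 8] gives [3, 3, 3, 3, 3, 3, 3, 3, 8]; set D = diag(3, 3, 3, 3, 3, 3, 3, 3, 8) and form L = D - A. L has integer entries, so p(x) = det(xI - L) has integer coefficients. Expanding the determinant yields x^9 - 32x^8 + 428x^7 - 3136x^6 + 13786x^5 - 37232x^4 + 60276x^3 - 53424x^2 + 19845x. The constant term is 0 because L is singular (the all-ones vector lies in its kernel). The eigenvalues sum to 32, which equals trace(L) = 2|E|.

x^9 - 32x^8 + 428x^7 - 3136x^6 + 13786x^5 - 37232x^4 + 60276x^3 - 53424x^2 + 19845x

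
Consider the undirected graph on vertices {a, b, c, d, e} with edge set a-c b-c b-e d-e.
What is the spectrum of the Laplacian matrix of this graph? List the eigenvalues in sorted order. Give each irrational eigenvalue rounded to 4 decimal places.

Each diagonal entry of L is the vertex degree and each off-diagonal entry is -1 where an edge is present, 0 otherwise; in the order [a, b, c, d, e] the diagonal is [1, 2, 2, 1, 2]. Since every row of L sums to 0, the all-ones vector is in the kernel and 0 is an eigenvalue. There is one zero in the spectrum, matching the 1 component.

[0, 0.3820, 1.3820, 2.6180, 3.6180]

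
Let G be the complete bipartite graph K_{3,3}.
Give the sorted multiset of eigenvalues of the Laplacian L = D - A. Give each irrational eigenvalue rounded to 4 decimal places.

The graph has 6 vertices and degree multiset [3, 3, 3, 3, 3, 3]; D is the diagonal matrix of degrees and L = D - A. The multiplicity of 0 as a Laplacian eigenvalue equals the number of connected components. By the matrix-tree theorem the graph has (1/6) * product of the nonzero eigenvalues = 81 spanning trees. The eigenvalues sum to 18, which equals trace(L) = 2|E|.

[0, 3, 3, 3, 3, 6]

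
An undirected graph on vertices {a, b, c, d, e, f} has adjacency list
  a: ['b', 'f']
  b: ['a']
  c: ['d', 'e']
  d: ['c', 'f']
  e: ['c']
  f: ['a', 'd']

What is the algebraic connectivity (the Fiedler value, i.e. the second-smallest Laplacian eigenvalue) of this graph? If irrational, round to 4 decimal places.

0.2679

Reading degrees in the order [a, b, c, d, e, f] gives [2, 1, 2, 2, 1, 2]; set D = diag(2, 1, 2, 2, 1, 2) and form L = D - A. The smallest Laplacian eigenvalue is always 0. The next one, lambda_2 = 0.2679, measures how hard the graph is to disconnect: larger values mean better connectivity.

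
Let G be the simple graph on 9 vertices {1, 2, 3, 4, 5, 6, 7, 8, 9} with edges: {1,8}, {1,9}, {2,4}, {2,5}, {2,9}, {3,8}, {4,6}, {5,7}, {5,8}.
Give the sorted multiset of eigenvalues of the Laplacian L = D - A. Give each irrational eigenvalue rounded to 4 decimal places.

With the vertex order [1, 2, 3, 4, 5, 6, 7, 8, 9], the degrees are [2, 3, 1, 2, 3, 1, 1, 3, 2], giving D = diag(2, 3, 1, 2, 3, 1, 1, 3, 2) and L = D - A. The multiplicity of 0 as a Laplacian eigenvalue equals the number of connected components. By the matrix-tree theorem the graph has (1/9) * product of the nonzero eigenvalues = 5 spanning trees.

[0, 0.3166, 0.6398, 0.8522, 1.8361, 2.4293, 2.8533, 4.2254, 4.8472]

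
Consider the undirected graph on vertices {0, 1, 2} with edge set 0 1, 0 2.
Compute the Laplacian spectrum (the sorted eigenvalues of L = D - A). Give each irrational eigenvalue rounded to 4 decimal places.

Reading degrees in the order [0, 1, 2] gives [2, 1, 1]; set D = diag(2, 1, 1) and form L = D - A. Diagonalising L (or applying a numerical eigensolver to the 3x3 matrix) gives the spectrum above. The single zero eigenvalue shows the graph is connected. The eigenvalues sum to 4, which equals trace(L) = 2|E|.

[0, 1, 3]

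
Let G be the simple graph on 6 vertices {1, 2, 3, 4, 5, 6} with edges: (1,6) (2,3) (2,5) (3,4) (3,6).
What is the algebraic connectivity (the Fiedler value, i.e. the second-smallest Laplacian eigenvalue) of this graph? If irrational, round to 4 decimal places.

0.3820

Each diagonal entry of L is the vertex degree and each off-diagonal entry is -1 where an edge is present, 0 otherwise; in the order [1, 2, 3, 4, 5, 6] the diagonal is [1, 2, 3, 1, 1, 2]. The sorted Laplacian eigenvalues are [0, 0.3820, 0.6972, 2, 2.6180, 4.3028]; the algebraic connectivity is the second entry, 0.3820. The largest eigenvalue, 4.3028, is at most the vertex count 6. There is one zero in the spectrum, matching the 1 component.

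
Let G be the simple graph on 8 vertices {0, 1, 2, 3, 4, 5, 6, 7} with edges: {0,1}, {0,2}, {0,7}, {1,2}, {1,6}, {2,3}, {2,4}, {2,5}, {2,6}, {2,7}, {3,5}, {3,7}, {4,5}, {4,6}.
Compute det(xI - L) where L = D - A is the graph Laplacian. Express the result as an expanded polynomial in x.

Reading degrees in the order [0, 1, 2, 3, 4, 5, 6, 7] gives [3, 3, 7, 3, 3, 3, 3, 3]; set D = diag(3, 3, 7, 3, 3, 3, 3, 3) and form L = D - A. L has integer entries, so p(x) = det(xI - L) has integer coefficients. Expanding the determinant yields x^8 - 28x^7 + 322x^6 - 1974x^5 + 6965x^4 - 14126x^3 + 15225x^2 - 6728x. The coefficient of x^7 equals -trace(L) = -28, matching the sum of degrees. The eigenvalues sum to 28, which equals trace(L) = 2|E|. There is one zero in the spectrum, matching the 1 component.

x^8 - 28x^7 + 322x^6 - 1974x^5 + 6965x^4 - 14126x^3 + 15225x^2 - 6728x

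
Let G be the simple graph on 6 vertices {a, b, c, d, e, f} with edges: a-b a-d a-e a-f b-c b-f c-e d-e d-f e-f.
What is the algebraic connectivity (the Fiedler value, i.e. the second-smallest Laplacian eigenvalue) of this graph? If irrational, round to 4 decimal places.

1.7857

Each diagonal entry of L is the vertex degree and each off-diagonal entry is -1 where an edge is present, 0 otherwise; in the order [a, b, c, d, e, f] the diagonal is [4, 3, 2, 3, 4, 4]. The sorted Laplacian eigenvalues are [0, 1.7857, 3, 4.5392, 5, 5.6751]; the algebraic connectivity is the second entry, 1.7857.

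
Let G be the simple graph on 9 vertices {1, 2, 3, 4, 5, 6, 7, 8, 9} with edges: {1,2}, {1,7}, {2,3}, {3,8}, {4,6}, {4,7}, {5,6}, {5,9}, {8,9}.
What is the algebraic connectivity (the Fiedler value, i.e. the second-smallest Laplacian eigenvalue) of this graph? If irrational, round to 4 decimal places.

0.4679

With the vertex order [1, 2, 3, 4, 5, 6, 7, 8, 9], the degrees are [2, 2, 2, 2, 2, 2, 2, 2, 2], giving D = diag(2, 2, 2, 2, 2, 2, 2, 2, 2) and L = D - A. Computing the eigenvalues of L and sorting gives [0, 0.4679, 0.4679, 1.6527, 1.6527, 3, 3, 3.8794, 3.8794]. The Fiedler value lambda_2 = 0.4679 is strictly positive, so the graph is connected. There is one zero in the spectrum, matching the 1 component. By the matrix-tree theorem the graph has (1/9) * product of the nonzero eigenvalues = 9 spanning trees.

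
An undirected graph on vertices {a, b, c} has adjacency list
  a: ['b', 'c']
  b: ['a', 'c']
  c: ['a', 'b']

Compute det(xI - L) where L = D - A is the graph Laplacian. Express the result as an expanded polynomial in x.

Each diagonal entry of L is the vertex degree and each off-diagonal entry is -1 where an edge is present, 0 otherwise; in the order [a, b, c] the diagonal is [2, 2, 2]. Computing det(xI - L) by cofactor expansion (or equivalently via sum-over-permutations) gives x^3 - 6x^2 + 9x. Since p(0) = det(-L) = 0, x divides p(x). The largest eigenvalue, 3, is at most the vertex count 3. There is one zero in the spectrum, matching the 1 component.

x^3 - 6x^2 + 9x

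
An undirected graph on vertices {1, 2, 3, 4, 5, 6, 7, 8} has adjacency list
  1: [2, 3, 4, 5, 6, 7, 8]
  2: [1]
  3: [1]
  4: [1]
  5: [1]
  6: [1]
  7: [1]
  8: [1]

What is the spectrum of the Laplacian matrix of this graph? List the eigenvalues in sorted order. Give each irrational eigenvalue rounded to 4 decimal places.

[0, 1, 1, 1, 1, 1, 1, 8]

With the vertex order [1, 2, 3, 4, 5, 6, 7, 8], the degrees are [7, 1, 1, 1, 1, 1, 1, 1], giving D = diag(7, 1, 1, 1, 1, 1, 1, 1) and L = D - A. The multiplicity of 0 as a Laplacian eigenvalue equals the number of connected components. The single zero eigenvalue shows the graph is connected. There is one zero in the spectrum, matching the 1 component.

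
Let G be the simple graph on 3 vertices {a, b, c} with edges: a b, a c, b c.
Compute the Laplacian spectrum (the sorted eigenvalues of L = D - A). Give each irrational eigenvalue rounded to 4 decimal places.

Each diagonal entry of L is the vertex degree and each off-diagonal entry is -1 where an edge is present, 0 otherwise; in the order [a, b, c] the diagonal is [2, 2, 2]. The multiplicity of 0 as a Laplacian eigenvalue equals the number of connected components.

[0, 3, 3]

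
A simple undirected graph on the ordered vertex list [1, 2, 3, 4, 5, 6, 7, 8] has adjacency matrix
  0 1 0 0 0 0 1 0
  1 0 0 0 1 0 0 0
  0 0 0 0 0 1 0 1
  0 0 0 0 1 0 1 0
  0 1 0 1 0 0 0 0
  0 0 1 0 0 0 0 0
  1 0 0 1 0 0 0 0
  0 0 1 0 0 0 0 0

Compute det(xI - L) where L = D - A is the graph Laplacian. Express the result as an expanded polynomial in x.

x^8 - 14x^7 + 78x^6 - 220x^5 + 330x^4 - 250x^3 + 75x^2

Each diagonal entry of L is the vertex degree and each off-diagonal entry is -1 where an edge is present, 0 otherwise; in the order [1, 2, 3, 4, 5, 6, 7, 8] the diagonal is [2, 2, 2, 2, 2, 1, 2, 1]. Computing det(xI - L) by cofactor expansion (or equivalently via sum-over-permutations) gives x^8 - 14x^7 + 78x^6 - 220x^5 + 330x^4 - 250x^3 + 75x^2. The coefficient of x^7 equals -trace(L) = -14, matching the sum of degrees. The largest eigenvalue, 3.6180, is at most the vertex count 8.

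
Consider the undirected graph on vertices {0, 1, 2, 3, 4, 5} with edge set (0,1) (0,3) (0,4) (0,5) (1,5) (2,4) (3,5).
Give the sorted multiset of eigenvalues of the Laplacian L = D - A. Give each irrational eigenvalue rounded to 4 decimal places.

Each diagonal entry of L is the vertex degree and each off-diagonal entry is -1 where an edge is present, 0 otherwise; in the order [0, 1, 2, 3, 4, 5] the diagonal is [4, 2, 1, 2, 2, 3]. Diagonalising L (or applying a numerical eigensolver to the 6x6 matrix) gives the spectrum above. The single zero eigenvalue shows the graph is connected.

[0, 0.4859, 2, 2.4280, 4, 5.0861]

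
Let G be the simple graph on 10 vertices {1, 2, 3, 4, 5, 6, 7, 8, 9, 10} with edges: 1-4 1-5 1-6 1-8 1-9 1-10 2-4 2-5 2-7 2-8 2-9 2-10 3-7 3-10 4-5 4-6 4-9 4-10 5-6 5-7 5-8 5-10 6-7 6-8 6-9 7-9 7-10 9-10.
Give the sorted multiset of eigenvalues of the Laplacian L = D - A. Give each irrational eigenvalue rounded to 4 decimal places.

[0, 1.7995, 3.9901, 5.3668, 5.9047, 6.5928, 6.8639, 8.2091, 8.5238, 8.7492]

With the vertex order [1, 2, 3, 4, 5, 6, 7, 8, 9, 10], the degrees are [6, 6, 2, 6, 7, 6, 6, 4, 6, 7], giving D = diag(6, 6, 2, 6, 7, 6, 6, 4, 6, 7) and L = D - A. Diagonalising L (or applying a numerical eigensolver to the 10x10 matrix) gives the spectrum above.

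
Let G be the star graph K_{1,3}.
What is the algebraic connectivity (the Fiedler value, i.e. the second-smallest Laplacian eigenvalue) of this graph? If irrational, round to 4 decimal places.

1

The graph has 4 vertices and degree multiset [3, 1, 1, 1]; D is the diagonal matrix of degrees and L = D - A. Computing the eigenvalues of L and sorting gives [0, 1, 1, 4]. The Fiedler value lambda_2 = 1 is strictly positive, so the graph is connected.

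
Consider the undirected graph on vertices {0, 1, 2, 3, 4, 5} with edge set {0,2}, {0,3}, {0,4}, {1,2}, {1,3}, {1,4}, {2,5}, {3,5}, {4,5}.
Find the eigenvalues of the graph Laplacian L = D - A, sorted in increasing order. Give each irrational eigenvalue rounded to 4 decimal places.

Each diagonal entry of L is the vertex degree and each off-diagonal entry is -1 where an edge is present, 0 otherwise; in the order [0, 1, 2, 3, 4, 5] the diagonal is [3, 3, 3, 3, 3, 3]. Diagonalising L (or applying a numerical eigensolver to the 6x6 matrix) gives the spectrum above. The single zero eigenvalue shows the graph is connected. By the matrix-tree theorem the graph has (1/6) * product of the nonzero eigenvalues = 81 spanning trees. There is one zero in the spectrum, matching the 1 component.

[0, 3, 3, 3, 3, 6]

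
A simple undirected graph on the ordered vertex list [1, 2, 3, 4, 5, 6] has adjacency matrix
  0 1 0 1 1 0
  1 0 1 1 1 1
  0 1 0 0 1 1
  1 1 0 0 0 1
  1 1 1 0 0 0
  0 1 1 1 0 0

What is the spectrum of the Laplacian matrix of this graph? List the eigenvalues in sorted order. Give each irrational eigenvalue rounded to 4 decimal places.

[0, 2.3820, 2.3820, 4.6180, 4.6180, 6]

Each diagonal entry of L is the vertex degree and each off-diagonal entry is -1 where an edge is present, 0 otherwise; in the order [1, 2, 3, 4, 5, 6] the diagonal is [3, 5, 3, 3, 3, 3]. L is symmetric positive semidefinite, so every eigenvalue is real and nonnegative. The single zero eigenvalue shows the graph is connected. The largest eigenvalue, 6, is at most the vertex count 6.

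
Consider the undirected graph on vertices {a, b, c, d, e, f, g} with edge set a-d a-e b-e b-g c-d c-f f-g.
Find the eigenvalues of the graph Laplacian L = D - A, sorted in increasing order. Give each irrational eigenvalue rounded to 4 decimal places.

[0, 0.7530, 0.7530, 2.4450, 2.4450, 3.8019, 3.8019]

Each diagonal entry of L is the vertex degree and each off-diagonal entry is -1 where an edge is present, 0 otherwise; in the order [a, b, c, d, e, f, g] the diagonal is [2, 2, 2, 2, 2, 2, 2]. L is symmetric positive semidefinite, so every eigenvalue is real and nonnegative. The single zero eigenvalue shows the graph is connected. By the matrix-tree theorem the graph has (1/7) * product of the nonzero eigenvalues = 7 spanning trees. There is one zero in the spectrum, matching the 1 component.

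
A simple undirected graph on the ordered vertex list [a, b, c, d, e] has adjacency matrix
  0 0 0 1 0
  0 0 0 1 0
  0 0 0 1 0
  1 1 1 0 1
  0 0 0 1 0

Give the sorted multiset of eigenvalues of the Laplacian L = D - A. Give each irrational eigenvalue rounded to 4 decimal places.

With the vertex order [a, b, c, d, e], the degrees are [1, 1, 1, 4, 1], giving D = diag(1, 1, 1, 4, 1) and L = D - A. Diagonalising L (or applying a numerical eigensolver to the 5x5 matrix) gives the spectrum above. The single zero eigenvalue shows the graph is connected. The eigenvalues sum to 8, which equals trace(L) = 2|E|.

[0, 1, 1, 1, 5]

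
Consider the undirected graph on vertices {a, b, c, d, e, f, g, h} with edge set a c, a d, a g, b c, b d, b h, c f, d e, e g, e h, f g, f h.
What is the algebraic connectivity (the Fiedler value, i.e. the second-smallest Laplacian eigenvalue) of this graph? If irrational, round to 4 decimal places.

2

With the vertex order [a, b, c, d, e, f, g, h], the degrees are [3, 3, 3, 3, 3, 3, 3, 3], giving D = diag(3, 3, 3, 3, 3, 3, 3, 3) and L = D - A. Computing the eigenvalues of L and sorting gives [0, 2, 2, 2, 4, 4, 4, 6]. The Fiedler value lambda_2 = 2 is strictly positive, so the graph is connected.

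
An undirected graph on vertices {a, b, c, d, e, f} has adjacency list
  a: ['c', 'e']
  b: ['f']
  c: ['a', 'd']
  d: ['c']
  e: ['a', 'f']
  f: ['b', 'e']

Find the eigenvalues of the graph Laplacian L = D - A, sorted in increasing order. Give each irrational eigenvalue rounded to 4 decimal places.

Each diagonal entry of L is the vertex degree and each off-diagonal entry is -1 where an edge is present, 0 otherwise; in the order [a, b, c, d, e, f] the diagonal is [2, 1, 2, 1, 2, 2]. Diagonalising L (or applying a numerical eigensolver to the 6x6 matrix) gives the spectrum above. The single zero eigenvalue shows the graph is connected. There is one zero in the spectrum, matching the 1 component. The largest eigenvalue, 3.7321, is at most the vertex count 6.

[0, 0.2679, 1, 2, 3, 3.7321]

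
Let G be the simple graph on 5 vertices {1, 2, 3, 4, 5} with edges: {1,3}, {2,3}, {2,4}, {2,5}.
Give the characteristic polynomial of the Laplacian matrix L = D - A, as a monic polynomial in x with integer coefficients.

x^5 - 8x^4 + 20x^3 - 18x^2 + 5x

Reading degrees in the order [1, 2, 3, 4, 5] gives [1, 3, 2, 1, 1]; set D = diag(1, 3, 2, 1, 1) and form L = D - A. L has integer entries, so p(x) = det(xI - L) has integer coefficients. Expanding the determinant yields x^5 - 8x^4 + 20x^3 - 18x^2 + 5x. The constant term is 0 because L is singular (the all-ones vector lies in its kernel). There is one zero in the spectrum, matching the 1 component.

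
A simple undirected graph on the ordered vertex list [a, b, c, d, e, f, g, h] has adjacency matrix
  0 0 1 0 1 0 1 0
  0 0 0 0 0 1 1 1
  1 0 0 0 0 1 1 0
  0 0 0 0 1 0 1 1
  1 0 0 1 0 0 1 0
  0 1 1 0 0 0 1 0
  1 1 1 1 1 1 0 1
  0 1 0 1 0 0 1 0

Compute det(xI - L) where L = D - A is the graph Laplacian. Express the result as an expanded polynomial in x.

With the vertex order [a, b, c, d, e, f, g, h], the degrees are [3, 3, 3, 3, 3, 3, 7, 3], giving D = diag(3, 3, 3, 3, 3, 3, 7, 3) and L = D - A. L has integer entries, so p(x) = det(xI - L) has integer coefficients. Expanding the determinant yields x^8 - 28x^7 + 322x^6 - 1974x^5 + 6965x^4 - 14126x^3 + 15225x^2 - 6728x. The coefficient of x^7 equals -trace(L) = -28, matching the sum of degrees. The eigenvalues sum to 28, which equals trace(L) = 2|E|.

x^8 - 28x^7 + 322x^6 - 1974x^5 + 6965x^4 - 14126x^3 + 15225x^2 - 6728x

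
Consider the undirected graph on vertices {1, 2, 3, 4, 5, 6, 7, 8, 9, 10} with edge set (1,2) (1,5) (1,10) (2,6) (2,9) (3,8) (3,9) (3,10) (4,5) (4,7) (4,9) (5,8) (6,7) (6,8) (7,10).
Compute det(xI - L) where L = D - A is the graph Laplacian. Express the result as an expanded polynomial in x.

Reading degrees in the order [1, 2, 3, 4, 5, 6, 7, 8, 9, 10] gives [3, 3, 3, 3, 3, 3, 3, 3, 3, 3]; set D = diag(3, 3, 3, 3, 3, 3, 3, 3, 3, 3) and form L = D - A. Computing det(xI - L) by cofactor expansion (or equivalently via sum-over-permutations) gives x^10 - 30x^9 + 390x^8 - 2880x^7 + 13305x^6 - 39882x^5 + 77640x^4 - 94800x^3 + 66000x^2 - 20000x. The coefficient of x^9 equals -trace(L) = -30, matching the sum of degrees. There is one zero in the spectrum, matching the 1 component.

x^10 - 30x^9 + 390x^8 - 2880x^7 + 13305x^6 - 39882x^5 + 77640x^4 - 94800x^3 + 66000x^2 - 20000x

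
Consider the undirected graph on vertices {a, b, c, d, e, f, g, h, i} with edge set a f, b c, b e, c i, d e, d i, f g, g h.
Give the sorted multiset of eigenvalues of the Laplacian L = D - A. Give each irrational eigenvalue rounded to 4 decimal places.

[0, 0, 0.5858, 1.3820, 1.3820, 2, 3.4142, 3.6180, 3.6180]

Reading degrees in the order [a, b, c, d, e, f, g, h, i] gives [1, 2, 2, 2, 2, 2, 2, 1, 2]; set D = diag(1, 2, 2, 2, 2, 2, 2, 1, 2) and form L = D - A. Diagonalising L (or applying a numerical eigensolver to the 9x9 matrix) gives the spectrum above. The 2 zero eigenvalues correspond to the 2 connected components. The eigenvalues sum to 16, which equals trace(L) = 2|E|.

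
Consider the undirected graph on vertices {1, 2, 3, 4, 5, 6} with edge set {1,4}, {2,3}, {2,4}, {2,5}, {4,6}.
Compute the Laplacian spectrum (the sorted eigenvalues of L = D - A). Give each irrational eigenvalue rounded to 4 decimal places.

[0, 0.4384, 1, 1, 3, 4.5616]

Each diagonal entry of L is the vertex degree and each off-diagonal entry is -1 where an edge is present, 0 otherwise; in the order [1, 2, 3, 4, 5, 6] the diagonal is [1, 3, 1, 3, 1, 1]. Since every row of L sums to 0, the all-ones vector is in the kernel and 0 is an eigenvalue. The single zero eigenvalue shows the graph is connected. The eigenvalues sum to 10, which equals trace(L) = 2|E|.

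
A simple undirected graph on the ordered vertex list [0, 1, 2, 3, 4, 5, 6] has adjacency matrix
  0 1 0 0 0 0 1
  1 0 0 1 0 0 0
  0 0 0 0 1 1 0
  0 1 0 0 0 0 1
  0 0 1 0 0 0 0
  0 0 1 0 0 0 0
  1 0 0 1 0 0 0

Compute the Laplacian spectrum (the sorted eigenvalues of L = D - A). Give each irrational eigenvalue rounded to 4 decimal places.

With the vertex order [0, 1, 2, 3, 4, 5, 6], the degrees are [2, 2, 2, 2, 1, 1, 2], giving D = diag(2, 2, 2, 2, 1, 1, 2) and L = D - A. The multiplicity of 0 as a Laplacian eigenvalue equals the number of connected components. The 2 zero eigenvalues correspond to the 2 connected components.

[0, 0, 1, 2, 2, 3, 4]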